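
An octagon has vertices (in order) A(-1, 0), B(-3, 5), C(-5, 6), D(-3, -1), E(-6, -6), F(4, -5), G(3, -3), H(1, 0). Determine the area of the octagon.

48.5

Σ = (-5) + (7) + (23) + (12) + (54) + (3) + (3) + (0) = 97
Area = |Σ|/2 = 48.5.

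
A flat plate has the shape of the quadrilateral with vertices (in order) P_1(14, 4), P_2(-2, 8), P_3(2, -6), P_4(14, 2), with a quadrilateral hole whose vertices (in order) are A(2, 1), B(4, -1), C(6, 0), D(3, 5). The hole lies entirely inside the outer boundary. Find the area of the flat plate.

104.5

Outer boundary:
Apply the surveyor's formula: 2A = Σ (x_i·y_{i+1} − x_{i+1}·y_i), indices taken mod 4.
P_1→P_2: (14)(8) − (-2)(4) = 120
P_2→P_3: (-2)(-6) − (2)(8) = -4
P_3→P_4: (2)(2) − (14)(-6) = 88
P_4→P_1: (14)(4) − (14)(2) = 28
Σ = 232
Area = |Σ|/2 = 116.
Hole:
Cross-terms: -6, 6, 30, -7  ⇒  Σ = 23
Area = |Σ|/2 = 11.5.
Net area = 116 − 11.5 = 104.5.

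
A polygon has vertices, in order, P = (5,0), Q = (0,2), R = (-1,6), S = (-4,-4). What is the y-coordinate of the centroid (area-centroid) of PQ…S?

1/15

Apply Gauss's area formula. First the cross-terms c_i = x_i·y_{i+1} − x_{i+1}·y_i:
  10, 2, 28, 20  ⇒  2A = 60, A = 30.
Then Σ (y_i + y_{i+1})·c_i = 12, so ȳ = 12 / (6·30) = 1/15.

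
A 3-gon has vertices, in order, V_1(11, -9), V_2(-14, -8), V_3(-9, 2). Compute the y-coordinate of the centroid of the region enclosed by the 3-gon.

Apply the shoelace (surveyor's) formula. First the cross-terms c_i = x_i·y_{i+1} − x_{i+1}·y_i:
  -214, -100, 59  ⇒  2A = -255, A = -127.5.
Then Σ (y_i + y_{i+1})·c_i = 3825, so ȳ = 3825 / (6·(-127.5)) = -5.

-5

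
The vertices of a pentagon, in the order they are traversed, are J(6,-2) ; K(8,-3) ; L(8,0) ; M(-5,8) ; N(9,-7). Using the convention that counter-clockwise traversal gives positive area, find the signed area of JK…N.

36.5

Apply the surveyor's formula: 2A = Σ (x_i·y_{i+1} − x_{i+1}·y_i), indices taken mod 5.
Cross-terms: -2, 24, 64, -37, 24  ⇒  Σ = 73
Signed area = Σ/2 = 36.5 (positive ⇒ counter-clockwise traversal).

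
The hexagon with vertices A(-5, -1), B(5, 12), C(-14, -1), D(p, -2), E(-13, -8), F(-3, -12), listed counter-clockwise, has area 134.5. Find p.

The doubled signed area Σ (x_i y_{i+1} − x_{i+1} y_i) is linear in p.
With p=0 it equals 185; the coefficient of p is -7 (from the two edges through D).
So -7·p + 185 = 2·134.5 = 269 ⇒ p = -12.

-12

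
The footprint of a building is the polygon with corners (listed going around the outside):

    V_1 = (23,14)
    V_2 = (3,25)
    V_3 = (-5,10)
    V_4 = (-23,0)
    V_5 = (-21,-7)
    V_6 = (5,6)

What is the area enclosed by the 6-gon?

Apply Gauss's area formula: 2A = Σ (x_i·y_{i+1} − x_{i+1}·y_i), indices taken mod 6.
Σ = (533) + (155) + (230) + (161) + (-91) + (-68) = 920
Area = |Σ|/2 = 460.

460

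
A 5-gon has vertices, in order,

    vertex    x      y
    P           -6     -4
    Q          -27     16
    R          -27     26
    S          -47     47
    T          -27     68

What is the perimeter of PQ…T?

172

|PQ| = √((-21)² + (20)²) = √841 = 29
|QR| = √((0)² + (10)²) = √100 = 10
|RS| = √((-20)² + (21)²) = √841 = 29
|ST| = √((20)² + (21)²) = √841 = 29
|TP| = √((21)² + (-72)²) = √5625 = 75
Perimeter = 29 + 10 + 29 + 29 + 75 = 172.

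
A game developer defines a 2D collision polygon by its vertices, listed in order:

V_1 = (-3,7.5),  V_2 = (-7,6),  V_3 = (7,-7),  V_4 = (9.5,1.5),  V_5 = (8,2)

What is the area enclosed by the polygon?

95.75

Cross-terms: 34.5, 7, 77, 7, 66  ⇒  Σ = 191.5
Area = |Σ|/2 = 95.75.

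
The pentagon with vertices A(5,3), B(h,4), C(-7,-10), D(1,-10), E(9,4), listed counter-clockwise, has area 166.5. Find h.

Write out the shoelace sum; only the two edges meeting at B involve h:
2·Area = [(5·4 − h·3) + (h·(-10) − (-7)·4)] + 181
       = -13·h + 229 = 333
⇒ h = -8.

-8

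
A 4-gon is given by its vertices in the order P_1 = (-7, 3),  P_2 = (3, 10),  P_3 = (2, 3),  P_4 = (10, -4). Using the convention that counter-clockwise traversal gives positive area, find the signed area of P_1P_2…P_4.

Cross-terms: -79, -11, -38, 2  ⇒  Σ = -126
Signed area = Σ/2 = -63 (negative ⇒ clockwise traversal).

-63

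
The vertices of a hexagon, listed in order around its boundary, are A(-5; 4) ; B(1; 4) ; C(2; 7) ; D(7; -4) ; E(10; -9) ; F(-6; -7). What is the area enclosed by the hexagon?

Cross-terms: -24, -1, -57, -23, -124, -59  ⇒  Σ = -288
Area = |Σ|/2 = 144.

144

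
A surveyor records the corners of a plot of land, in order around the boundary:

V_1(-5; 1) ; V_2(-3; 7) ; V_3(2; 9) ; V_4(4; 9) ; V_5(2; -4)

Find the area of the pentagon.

71.5

Apply the surveyor's formula: 2A = Σ (x_i·y_{i+1} − x_{i+1}·y_i), indices taken mod 5.
Cross-terms: -32, -41, -18, -34, -18  ⇒  Σ = -143
Area = |Σ|/2 = 71.5.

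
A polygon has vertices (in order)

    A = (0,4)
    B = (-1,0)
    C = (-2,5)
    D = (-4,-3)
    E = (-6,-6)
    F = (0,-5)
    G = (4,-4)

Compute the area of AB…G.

48.5

Apply the shoelace (surveyor's) formula: 2A = Σ (x_i·y_{i+1} − x_{i+1}·y_i), indices taken mod 7.
Cross-terms: 4, -5, 26, 6, 30, 20, 16  ⇒  Σ = 97
Area = |Σ|/2 = 48.5.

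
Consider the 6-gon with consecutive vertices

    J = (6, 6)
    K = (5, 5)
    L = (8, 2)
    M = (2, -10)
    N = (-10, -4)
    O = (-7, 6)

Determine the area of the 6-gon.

Cross-terms: 0, -30, -84, -108, -88, -78  ⇒  Σ = -388
Area = |Σ|/2 = 194.

194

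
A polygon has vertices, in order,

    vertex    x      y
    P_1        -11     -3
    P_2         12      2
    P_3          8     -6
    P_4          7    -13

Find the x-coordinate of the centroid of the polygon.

Apply the shoelace formula. First the cross-terms c_i = x_i·y_{i+1} − x_{i+1}·y_i:
  14, -88, -62, -164  ⇒  2A = -300, A = -150.
Then Σ (x_i + x_{i+1})·c_i = -2020, so x̄ = -2020 / (6·(-150)) = 101/45.

101/45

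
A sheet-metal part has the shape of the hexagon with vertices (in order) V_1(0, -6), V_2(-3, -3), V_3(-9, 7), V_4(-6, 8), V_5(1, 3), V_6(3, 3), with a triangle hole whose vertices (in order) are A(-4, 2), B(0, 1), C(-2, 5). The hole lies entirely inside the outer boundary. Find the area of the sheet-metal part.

66

Outer boundary:
Apply the surveyor's formula: 2A = Σ (x_i·y_{i+1} − x_{i+1}·y_i), indices taken mod 6.
Σ = (-18) + (-48) + (-30) + (-26) + (-6) + (-18) = -146
Area = |Σ|/2 = 73.
Hole:
Cross-terms: -4, 2, 16  ⇒  Σ = 14
Area = |Σ|/2 = 7.
Net area = 73 − 7 = 66.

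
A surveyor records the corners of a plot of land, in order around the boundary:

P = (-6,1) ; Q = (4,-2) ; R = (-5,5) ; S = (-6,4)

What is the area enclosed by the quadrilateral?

Cross-terms: 8, 10, 10, 18  ⇒  Σ = 46
Area = |Σ|/2 = 23.

23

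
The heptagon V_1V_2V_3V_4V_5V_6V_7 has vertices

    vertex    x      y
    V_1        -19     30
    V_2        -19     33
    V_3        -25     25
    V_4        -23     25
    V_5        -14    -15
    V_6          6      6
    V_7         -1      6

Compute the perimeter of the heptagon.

122

|V_1V_2| = √((0)² + (3)²) = √9 = 3
|V_2V_3| = √((-6)² + (-8)²) = √100 = 10
|V_3V_4| = √((2)² + (0)²) = √4 = 2
|V_4V_5| = √((9)² + (-40)²) = √1681 = 41
|V_5V_6| = √((20)² + (21)²) = √841 = 29
|V_6V_7| = √((-7)² + (0)²) = √49 = 7
|V_7V_1| = √((-18)² + (24)²) = √900 = 30
Perimeter = 3 + 10 + 2 + 41 + 29 + 7 + 30 = 122.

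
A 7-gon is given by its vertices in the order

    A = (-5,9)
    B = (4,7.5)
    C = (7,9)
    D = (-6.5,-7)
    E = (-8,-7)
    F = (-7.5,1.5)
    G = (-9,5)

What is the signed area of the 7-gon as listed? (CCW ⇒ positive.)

Apply the shoelace (surveyor's) formula: 2A = Σ (x_i·y_{i+1} − x_{i+1}·y_i), indices taken mod 7.
Cross-terms: -73.5, -16.5, 9.5, -10.5, -64.5, -24, -56  ⇒  Σ = -235.5
Signed area = Σ/2 = -117.75 (negative ⇒ clockwise traversal).

-117.75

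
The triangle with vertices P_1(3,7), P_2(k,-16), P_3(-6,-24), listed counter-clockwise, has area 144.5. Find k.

-13

Write out the shoelace sum; only the two edges meeting at P_2 involve k:
2·Area = [(3·(-16) − k·7) + (k·(-24) − (-6)·(-16))] + 30
       = -31·k + -114 = 289
⇒ k = -13.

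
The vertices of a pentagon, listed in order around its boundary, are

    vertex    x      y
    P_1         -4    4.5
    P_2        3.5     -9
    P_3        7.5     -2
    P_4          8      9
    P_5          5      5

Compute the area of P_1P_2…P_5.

100.875

Σ = (20.25) + (60.5) + (83.5) + (-5) + (42.5) = 201.75
Area = |Σ|/2 = 100.875.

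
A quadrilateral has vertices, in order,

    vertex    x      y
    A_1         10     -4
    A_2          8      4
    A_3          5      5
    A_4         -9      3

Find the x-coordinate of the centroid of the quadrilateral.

Apply the shoelace (surveyor's) formula. First the cross-terms c_i = x_i·y_{i+1} − x_{i+1}·y_i:
  72, 20, 60, 6  ⇒  2A = 158, A = 79.
Then Σ (x_i + x_{i+1})·c_i = 1322, so x̄ = 1322 / (6·79) = 661/237.

661/237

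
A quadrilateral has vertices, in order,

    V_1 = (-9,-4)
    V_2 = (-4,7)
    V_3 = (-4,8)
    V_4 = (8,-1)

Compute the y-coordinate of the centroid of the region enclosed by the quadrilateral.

Apply the surveyor's formula. First the cross-terms c_i = x_i·y_{i+1} − x_{i+1}·y_i:
  -79, -4, -60, -41  ⇒  2A = -184, A = -92.
Then Σ (y_i + y_{i+1})·c_i = -512, so ȳ = -512 / (6·(-92)) = 64/69.

64/69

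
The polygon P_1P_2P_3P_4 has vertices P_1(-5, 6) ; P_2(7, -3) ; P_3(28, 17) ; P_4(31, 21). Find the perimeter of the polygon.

|P_1P_2| = √((12)² + (-9)²) = √225 = 15
|P_2P_3| = √((21)² + (20)²) = √841 = 29
|P_3P_4| = √((3)² + (4)²) = √25 = 5
|P_4P_1| = √((-36)² + (-15)²) = √1521 = 39
Perimeter = 15 + 29 + 5 + 39 = 88.

88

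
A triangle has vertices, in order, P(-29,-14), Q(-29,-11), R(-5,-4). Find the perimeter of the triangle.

|PQ| = √((0)² + (3)²) = √9 = 3
|QR| = √((24)² + (7)²) = √625 = 25
|RP| = √((-24)² + (-10)²) = √676 = 26
Perimeter = 3 + 25 + 26 = 54.

54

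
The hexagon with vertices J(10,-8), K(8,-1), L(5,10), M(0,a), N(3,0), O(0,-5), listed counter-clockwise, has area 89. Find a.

Write out the shoelace sum; only the two edges meeting at M involve a:
2·Area = [(5·a − 0·10) + (0·0 − 3·a)] + 174
       = 2·a + 174 = 178
⇒ a = 2.

2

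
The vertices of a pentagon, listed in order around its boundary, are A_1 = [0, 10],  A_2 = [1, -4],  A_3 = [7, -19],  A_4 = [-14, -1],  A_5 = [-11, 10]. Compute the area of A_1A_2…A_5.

267.5

Apply the surveyor's formula: 2A = Σ (x_i·y_{i+1} − x_{i+1}·y_i), indices taken mod 5.
Σ = (-10) + (9) + (-273) + (-151) + (-110) = -535
Area = |Σ|/2 = 267.5.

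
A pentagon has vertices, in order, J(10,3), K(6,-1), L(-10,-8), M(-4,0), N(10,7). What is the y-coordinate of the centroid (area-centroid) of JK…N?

-7/31

Apply Gauss's area formula. First the cross-terms c_i = x_i·y_{i+1} − x_{i+1}·y_i:
  -28, -58, -32, -28, -40  ⇒  2A = -186, A = -93.
Then Σ (y_i + y_{i+1})·c_i = 126, so ȳ = 126 / (6·(-93)) = -7/31.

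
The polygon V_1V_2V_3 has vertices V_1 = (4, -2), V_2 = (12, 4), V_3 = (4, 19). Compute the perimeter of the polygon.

48

|V_1V_2| = √((8)² + (6)²) = √100 = 10
|V_2V_3| = √((-8)² + (15)²) = √289 = 17
|V_3V_1| = √((0)² + (-21)²) = √441 = 21
Perimeter = 10 + 17 + 21 = 48.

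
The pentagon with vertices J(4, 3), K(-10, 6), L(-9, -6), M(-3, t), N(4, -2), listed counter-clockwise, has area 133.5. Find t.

The doubled signed area Σ (x_i y_{i+1} − x_{i+1} y_i) is linear in t.
With t=0 it equals 176; the coefficient of t is -13 (from the two edges through M).
So -13·t + 176 = 2·133.5 = 267 ⇒ t = -7.

-7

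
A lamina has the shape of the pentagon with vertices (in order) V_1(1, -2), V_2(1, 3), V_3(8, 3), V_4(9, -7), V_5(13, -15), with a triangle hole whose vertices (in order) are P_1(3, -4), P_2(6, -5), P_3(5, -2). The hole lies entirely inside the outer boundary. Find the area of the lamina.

73

Outer boundary:
Σ = (5) + (-21) + (-83) + (-44) + (-11) = -154
Area = |Σ|/2 = 77.
Hole:
Apply the shoelace formula: 2A = Σ (x_i·y_{i+1} − x_{i+1}·y_i), indices taken mod 3.
Σ = (9) + (13) + (-14) = 8
Area = |Σ|/2 = 4.
Net area = 77 − 4 = 73.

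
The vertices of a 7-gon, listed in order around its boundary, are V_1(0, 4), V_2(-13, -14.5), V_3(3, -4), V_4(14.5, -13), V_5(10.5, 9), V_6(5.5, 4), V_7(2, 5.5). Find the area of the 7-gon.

Σ = (52) + (95.5) + (19) + (267) + (-7.5) + (22.25) + (8) = 456.25
Area = |Σ|/2 = 228.125.

228.125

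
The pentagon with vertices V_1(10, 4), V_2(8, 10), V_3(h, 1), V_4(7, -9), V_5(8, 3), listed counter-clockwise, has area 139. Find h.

-6

The doubled signed area Σ (x_i y_{i+1} − x_{i+1} y_i) is linear in h.
With h=0 it equals 164; the coefficient of h is -19 (from the two edges through V_3).
So -19·h + 164 = 2·139 = 278 ⇒ h = -6.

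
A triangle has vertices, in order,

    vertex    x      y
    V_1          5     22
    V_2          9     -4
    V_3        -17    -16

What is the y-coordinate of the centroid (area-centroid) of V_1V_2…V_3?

Apply the surveyor's formula. First the cross-terms c_i = x_i·y_{i+1} − x_{i+1}·y_i:
  -218, -212, -294  ⇒  2A = -724, A = -362.
Then Σ (y_i + y_{i+1})·c_i = -1448, so ȳ = -1448 / (6·(-362)) = 2/3.

2/3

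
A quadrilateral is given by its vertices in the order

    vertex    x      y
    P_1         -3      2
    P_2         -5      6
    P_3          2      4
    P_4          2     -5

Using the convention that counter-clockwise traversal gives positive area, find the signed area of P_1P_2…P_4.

-34.5

Σ = (-8) + (-32) + (-18) + (-11) = -69
Signed area = Σ/2 = -34.5 (negative ⇒ clockwise traversal).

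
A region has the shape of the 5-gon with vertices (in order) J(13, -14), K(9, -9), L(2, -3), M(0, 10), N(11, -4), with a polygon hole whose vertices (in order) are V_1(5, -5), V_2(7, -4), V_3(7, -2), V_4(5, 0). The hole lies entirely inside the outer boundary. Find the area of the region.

Outer boundary:
Cross-terms: 9, -9, 20, -110, -102  ⇒  Σ = -192
Area = |Σ|/2 = 96.
Hole:
V_1→V_2: (5)(-4) − (7)(-5) = 15
V_2→V_3: (7)(-2) − (7)(-4) = 14
V_3→V_4: (7)(0) − (5)(-2) = 10
V_4→V_1: (5)(-5) − (5)(0) = -25
Σ = 14
Area = |Σ|/2 = 7.
Net area = 96 − 7 = 89.

89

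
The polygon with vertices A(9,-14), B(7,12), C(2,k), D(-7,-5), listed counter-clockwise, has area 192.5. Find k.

5

The doubled signed area Σ (x_i y_{i+1} − x_{i+1} y_i) is linear in k.
With k=0 it equals 315; the coefficient of k is 14 (from the two edges through C).
So 14·k + 315 = 2·192.5 = 385 ⇒ k = 5.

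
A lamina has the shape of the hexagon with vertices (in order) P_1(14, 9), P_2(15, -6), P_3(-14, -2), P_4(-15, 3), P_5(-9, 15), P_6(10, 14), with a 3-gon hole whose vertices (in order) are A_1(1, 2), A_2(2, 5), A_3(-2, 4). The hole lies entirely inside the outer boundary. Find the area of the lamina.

487

Outer boundary:
P_1→P_2: (14)(-6) − (15)(9) = -219
P_2→P_3: (15)(-2) − (-14)(-6) = -114
P_3→P_4: (-14)(3) − (-15)(-2) = -72
P_4→P_5: (-15)(15) − (-9)(3) = -198
P_5→P_6: (-9)(14) − (10)(15) = -276
P_6→P_1: (10)(9) − (14)(14) = -106
Σ = -985
Area = |Σ|/2 = 492.5.
Hole:
Cross-terms: 1, 18, -8  ⇒  Σ = 11
Area = |Σ|/2 = 5.5.
Net area = 492.5 − 5.5 = 487.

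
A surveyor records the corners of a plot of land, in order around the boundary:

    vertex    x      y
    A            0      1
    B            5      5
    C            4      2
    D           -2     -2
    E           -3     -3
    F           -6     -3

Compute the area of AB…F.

17

Cross-terms: -5, -10, -4, 0, -9, -6  ⇒  Σ = -34
Area = |Σ|/2 = 17.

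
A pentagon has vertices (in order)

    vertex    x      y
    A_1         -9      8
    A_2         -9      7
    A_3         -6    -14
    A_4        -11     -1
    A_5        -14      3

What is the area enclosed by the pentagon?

A_1→A_2: (-9)(7) − (-9)(8) = 9
A_2→A_3: (-9)(-14) − (-6)(7) = 168
A_3→A_4: (-6)(-1) − (-11)(-14) = -148
A_4→A_5: (-11)(3) − (-14)(-1) = -47
A_5→A_1: (-14)(8) − (-9)(3) = -85
Σ = -103
Area = |Σ|/2 = 51.5.

51.5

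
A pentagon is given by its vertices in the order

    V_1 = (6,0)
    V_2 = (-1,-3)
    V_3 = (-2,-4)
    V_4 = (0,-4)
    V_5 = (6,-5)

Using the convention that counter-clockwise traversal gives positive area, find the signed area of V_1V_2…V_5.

V_1→V_2: (6)(-3) − (-1)(0) = -18
V_2→V_3: (-1)(-4) − (-2)(-3) = -2
V_3→V_4: (-2)(-4) − (0)(-4) = 8
V_4→V_5: (0)(-5) − (6)(-4) = 24
V_5→V_1: (6)(0) − (6)(-5) = 30
Σ = 42
Signed area = Σ/2 = 21 (positive ⇒ counter-clockwise traversal).

21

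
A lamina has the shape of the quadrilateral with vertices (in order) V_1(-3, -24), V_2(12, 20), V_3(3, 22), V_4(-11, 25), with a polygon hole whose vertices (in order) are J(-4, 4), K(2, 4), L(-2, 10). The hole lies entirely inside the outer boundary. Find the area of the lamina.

526

Outer boundary:
Apply the shoelace (surveyor's) formula: 2A = Σ (x_i·y_{i+1} − x_{i+1}·y_i), indices taken mod 4.
Σ = (228) + (204) + (317) + (339) = 1088
Area = |Σ|/2 = 544.
Hole:
Apply Gauss's area formula: 2A = Σ (x_i·y_{i+1} − x_{i+1}·y_i), indices taken mod 3.
Σ = (-24) + (28) + (32) = 36
Area = |Σ|/2 = 18.
Net area = 544 − 18 = 526.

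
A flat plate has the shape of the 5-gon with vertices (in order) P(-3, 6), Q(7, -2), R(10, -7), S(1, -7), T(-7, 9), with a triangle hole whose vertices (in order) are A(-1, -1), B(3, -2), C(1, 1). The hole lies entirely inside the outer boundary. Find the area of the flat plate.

Outer boundary:
Apply the shoelace formula: 2A = Σ (x_i·y_{i+1} − x_{i+1}·y_i), indices taken mod 5.
P→Q: (-3)(-2) − (7)(6) = -36
Q→R: (7)(-7) − (10)(-2) = -29
R→S: (10)(-7) − (1)(-7) = -63
S→T: (1)(9) − (-7)(-7) = -40
T→P: (-7)(6) − (-3)(9) = -15
Σ = -183
Area = |Σ|/2 = 91.5.
Hole:
Apply the surveyor's formula: 2A = Σ (x_i·y_{i+1} − x_{i+1}·y_i), indices taken mod 3.
A→B: (-1)(-2) − (3)(-1) = 5
B→C: (3)(1) − (1)(-2) = 5
C→A: (1)(-1) − (-1)(1) = 0
Σ = 10
Area = |Σ|/2 = 5.
Net area = 91.5 − 5 = 86.5.

86.5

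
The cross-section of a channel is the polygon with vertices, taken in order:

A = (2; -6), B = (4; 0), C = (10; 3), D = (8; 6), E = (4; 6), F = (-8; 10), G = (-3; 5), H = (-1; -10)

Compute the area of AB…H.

117.5

Cross-terms: 24, 12, 36, 24, 88, -10, 35, 26  ⇒  Σ = 235
Area = |Σ|/2 = 117.5.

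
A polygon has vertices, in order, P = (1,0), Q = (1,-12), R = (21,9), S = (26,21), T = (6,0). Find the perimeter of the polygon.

|PQ| = √((0)² + (-12)²) = √144 = 12
|QR| = √((20)² + (21)²) = √841 = 29
|RS| = √((5)² + (12)²) = √169 = 13
|ST| = √((-20)² + (-21)²) = √841 = 29
|TP| = √((-5)² + (0)²) = √25 = 5
Perimeter = 12 + 29 + 13 + 29 + 5 = 88.

88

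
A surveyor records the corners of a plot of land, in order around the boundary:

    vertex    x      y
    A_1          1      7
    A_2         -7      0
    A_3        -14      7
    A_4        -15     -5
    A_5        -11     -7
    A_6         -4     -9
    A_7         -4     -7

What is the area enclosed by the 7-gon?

Σ = (49) + (-49) + (175) + (50) + (71) + (-8) + (-21) = 267
Area = |Σ|/2 = 133.5.

133.5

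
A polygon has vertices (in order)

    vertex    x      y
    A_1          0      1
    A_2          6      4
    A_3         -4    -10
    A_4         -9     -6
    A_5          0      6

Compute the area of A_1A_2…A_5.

85

Apply the surveyor's formula: 2A = Σ (x_i·y_{i+1} − x_{i+1}·y_i), indices taken mod 5.
Σ = (-6) + (-44) + (-66) + (-54) + (0) = -170
Area = |Σ|/2 = 85.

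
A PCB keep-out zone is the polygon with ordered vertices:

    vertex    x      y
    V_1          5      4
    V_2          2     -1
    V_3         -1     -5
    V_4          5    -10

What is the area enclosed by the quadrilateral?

40.5

Apply the surveyor's formula: 2A = Σ (x_i·y_{i+1} − x_{i+1}·y_i), indices taken mod 4.
Cross-terms: -13, -11, 35, 70  ⇒  Σ = 81
Area = |Σ|/2 = 40.5.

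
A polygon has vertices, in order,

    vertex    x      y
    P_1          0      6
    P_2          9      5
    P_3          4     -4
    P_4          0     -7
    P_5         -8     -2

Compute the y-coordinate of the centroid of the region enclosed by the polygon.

5/121

Apply the surveyor's formula. First the cross-terms c_i = x_i·y_{i+1} − x_{i+1}·y_i:
  -54, -56, -28, -56, -48  ⇒  2A = -242, A = -121.
Then Σ (y_i + y_{i+1})·c_i = -30, so ȳ = -30 / (6·(-121)) = 5/121.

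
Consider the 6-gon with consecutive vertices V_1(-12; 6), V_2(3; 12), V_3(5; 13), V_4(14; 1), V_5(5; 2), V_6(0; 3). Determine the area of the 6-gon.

Apply the shoelace (surveyor's) formula: 2A = Σ (x_i·y_{i+1} − x_{i+1}·y_i), indices taken mod 6.
Σ = (-162) + (-21) + (-177) + (23) + (15) + (36) = -286
Area = |Σ|/2 = 143.

143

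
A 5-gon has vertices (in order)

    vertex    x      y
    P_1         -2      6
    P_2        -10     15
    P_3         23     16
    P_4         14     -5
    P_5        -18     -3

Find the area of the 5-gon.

530

Σ = (30) + (-505) + (-339) + (-132) + (-114) = -1060
Area = |Σ|/2 = 530.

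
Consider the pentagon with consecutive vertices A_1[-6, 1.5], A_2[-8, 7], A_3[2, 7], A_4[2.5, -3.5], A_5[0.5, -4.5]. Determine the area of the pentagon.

Apply Gauss's area formula: 2A = Σ (x_i·y_{i+1} − x_{i+1}·y_i), indices taken mod 5.
A_1→A_2: (-6)(7) − (-8)(1.5) = -30
A_2→A_3: (-8)(7) − (2)(7) = -70
A_3→A_4: (2)(-3.5) − (2.5)(7) = -24.5
A_4→A_5: (2.5)(-4.5) − (0.5)(-3.5) = -9.5
A_5→A_1: (0.5)(1.5) − (-6)(-4.5) = -26.25
Σ = -160.25
Area = |Σ|/2 = 80.125.

80.125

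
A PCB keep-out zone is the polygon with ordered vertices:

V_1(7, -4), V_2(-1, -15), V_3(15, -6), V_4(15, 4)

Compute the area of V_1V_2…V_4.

Apply the shoelace (surveyor's) formula: 2A = Σ (x_i·y_{i+1} − x_{i+1}·y_i), indices taken mod 4.
Σ = (-109) + (231) + (150) + (-88) = 184
Area = |Σ|/2 = 92.

92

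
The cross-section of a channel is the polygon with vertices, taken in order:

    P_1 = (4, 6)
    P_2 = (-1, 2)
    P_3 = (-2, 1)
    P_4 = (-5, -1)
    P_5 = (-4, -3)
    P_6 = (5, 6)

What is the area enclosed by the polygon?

16

Σ = (14) + (3) + (7) + (11) + (-9) + (6) = 32
Area = |Σ|/2 = 16.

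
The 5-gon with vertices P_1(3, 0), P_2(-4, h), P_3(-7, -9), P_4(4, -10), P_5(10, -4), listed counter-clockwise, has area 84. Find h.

The doubled signed area Σ (x_i y_{i+1} − x_{i+1} y_i) is linear in h.
With h=0 it equals 238; the coefficient of h is 10 (from the two edges through P_2).
So 10·h + 238 = 2·84 = 168 ⇒ h = -7.

-7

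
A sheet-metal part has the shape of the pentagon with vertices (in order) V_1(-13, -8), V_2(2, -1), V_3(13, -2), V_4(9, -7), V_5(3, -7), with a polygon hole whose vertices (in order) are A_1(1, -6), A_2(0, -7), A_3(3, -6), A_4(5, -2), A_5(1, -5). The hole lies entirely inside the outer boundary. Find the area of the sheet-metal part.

Outer boundary:
V_1→V_2: (-13)(-1) − (2)(-8) = 29
V_2→V_3: (2)(-2) − (13)(-1) = 9
V_3→V_4: (13)(-7) − (9)(-2) = -73
V_4→V_5: (9)(-7) − (3)(-7) = -42
V_5→V_1: (3)(-8) − (-13)(-7) = -115
Σ = -192
Area = |Σ|/2 = 96.
Hole:
Apply the shoelace formula: 2A = Σ (x_i·y_{i+1} − x_{i+1}·y_i), indices taken mod 5.
Σ = (-7) + (21) + (24) + (-23) + (-1) = 14
Area = |Σ|/2 = 7.
Net area = 96 − 7 = 89.

89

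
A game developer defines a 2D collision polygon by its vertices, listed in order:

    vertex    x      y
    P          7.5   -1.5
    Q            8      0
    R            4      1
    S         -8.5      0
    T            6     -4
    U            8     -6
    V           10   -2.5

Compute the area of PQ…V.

Cross-terms: 12, 8, 8.5, 34, -4, 40, 3.75  ⇒  Σ = 102.25
Area = |Σ|/2 = 51.125.

51.125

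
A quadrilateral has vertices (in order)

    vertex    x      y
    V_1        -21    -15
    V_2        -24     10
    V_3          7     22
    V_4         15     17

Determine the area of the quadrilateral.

Cross-terms: -570, -598, -211, 132  ⇒  Σ = -1247
Area = |Σ|/2 = 623.5.

623.5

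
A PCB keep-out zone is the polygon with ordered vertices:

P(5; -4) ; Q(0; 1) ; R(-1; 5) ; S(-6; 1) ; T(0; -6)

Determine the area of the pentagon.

50.5

Apply the shoelace formula: 2A = Σ (x_i·y_{i+1} − x_{i+1}·y_i), indices taken mod 5.
Σ = (5) + (1) + (29) + (36) + (30) = 101
Area = |Σ|/2 = 50.5.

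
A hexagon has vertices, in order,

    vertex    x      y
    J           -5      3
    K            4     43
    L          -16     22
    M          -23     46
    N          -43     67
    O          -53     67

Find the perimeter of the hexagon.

214

|JK| = √((9)² + (40)²) = √1681 = 41
|KL| = √((-20)² + (-21)²) = √841 = 29
|LM| = √((-7)² + (24)²) = √625 = 25
|MN| = √((-20)² + (21)²) = √841 = 29
|NO| = √((-10)² + (0)²) = √100 = 10
|OJ| = √((48)² + (-64)²) = √6400 = 80
Perimeter = 41 + 29 + 25 + 29 + 10 + 80 = 214.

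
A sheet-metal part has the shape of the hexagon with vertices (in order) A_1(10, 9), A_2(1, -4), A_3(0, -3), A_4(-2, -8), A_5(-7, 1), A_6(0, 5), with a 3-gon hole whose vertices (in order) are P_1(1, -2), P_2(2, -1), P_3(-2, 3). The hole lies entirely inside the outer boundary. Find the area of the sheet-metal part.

Outer boundary:
Apply the shoelace formula: 2A = Σ (x_i·y_{i+1} − x_{i+1}·y_i), indices taken mod 6.
Cross-terms: -49, -3, -6, -58, -35, -50  ⇒  Σ = -201
Area = |Σ|/2 = 100.5.
Hole:
Apply the shoelace (surveyor's) formula: 2A = Σ (x_i·y_{i+1} − x_{i+1}·y_i), indices taken mod 3.
Σ = (3) + (4) + (1) = 8
Area = |Σ|/2 = 4.
Net area = 100.5 − 4 = 96.5.

96.5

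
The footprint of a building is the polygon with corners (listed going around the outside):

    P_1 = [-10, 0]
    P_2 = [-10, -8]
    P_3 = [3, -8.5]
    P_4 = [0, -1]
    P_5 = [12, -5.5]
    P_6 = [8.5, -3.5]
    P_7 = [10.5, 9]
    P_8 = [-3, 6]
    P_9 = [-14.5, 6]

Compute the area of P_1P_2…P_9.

267.5

Apply the shoelace formula: 2A = Σ (x_i·y_{i+1} − x_{i+1}·y_i), indices taken mod 9.
Σ = (80) + (109) + (-3) + (12) + (4.75) + (113.25) + (90) + (69) + (60) = 535
Area = |Σ|/2 = 267.5.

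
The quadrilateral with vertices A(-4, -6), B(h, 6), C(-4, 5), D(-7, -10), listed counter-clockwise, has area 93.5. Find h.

The doubled signed area Σ (x_i y_{i+1} − x_{i+1} y_i) is linear in h.
With h=0 it equals 77; the coefficient of h is 11 (from the two edges through B).
So 11·h + 77 = 2·93.5 = 187 ⇒ h = 10.

10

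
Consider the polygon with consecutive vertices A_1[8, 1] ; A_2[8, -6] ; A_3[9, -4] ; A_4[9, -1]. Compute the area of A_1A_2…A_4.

5

Σ = (-56) + (22) + (27) + (17) = 10
Area = |Σ|/2 = 5.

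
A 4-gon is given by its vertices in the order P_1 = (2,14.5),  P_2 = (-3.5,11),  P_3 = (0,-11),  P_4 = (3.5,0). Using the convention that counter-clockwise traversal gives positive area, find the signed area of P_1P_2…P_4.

100.25

Apply the surveyor's formula: 2A = Σ (x_i·y_{i+1} − x_{i+1}·y_i), indices taken mod 4.
Cross-terms: 72.75, 38.5, 38.5, 50.75  ⇒  Σ = 200.5
Signed area = Σ/2 = 100.25 (positive ⇒ counter-clockwise traversal).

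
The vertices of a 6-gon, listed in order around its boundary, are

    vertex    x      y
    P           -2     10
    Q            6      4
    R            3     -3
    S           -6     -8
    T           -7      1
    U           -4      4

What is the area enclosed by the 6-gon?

Σ = (-68) + (-30) + (-42) + (-62) + (-24) + (-32) = -258
Area = |Σ|/2 = 129.

129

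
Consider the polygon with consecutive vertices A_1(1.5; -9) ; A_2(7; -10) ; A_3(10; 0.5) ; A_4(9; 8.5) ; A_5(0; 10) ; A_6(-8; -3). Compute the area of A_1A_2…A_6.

239.25

Apply the shoelace formula: 2A = Σ (x_i·y_{i+1} − x_{i+1}·y_i), indices taken mod 6.
Cross-terms: 48, 103.5, 80.5, 90, 80, 76.5  ⇒  Σ = 478.5
Area = |Σ|/2 = 239.25.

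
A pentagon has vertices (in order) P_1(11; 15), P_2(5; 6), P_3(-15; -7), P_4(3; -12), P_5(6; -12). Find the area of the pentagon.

Σ = (-9) + (55) + (201) + (36) + (222) = 505
Area = |Σ|/2 = 252.5.

252.5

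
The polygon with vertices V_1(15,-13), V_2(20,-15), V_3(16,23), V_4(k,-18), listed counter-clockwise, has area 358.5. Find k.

0

Write out the shoelace sum; only the two edges meeting at V_4 involve k:
2·Area = [(16·(-18) − k·23) + (k·(-13) − 15·(-18))] + 735
       = -36·k + 717 = 717
⇒ k = 0.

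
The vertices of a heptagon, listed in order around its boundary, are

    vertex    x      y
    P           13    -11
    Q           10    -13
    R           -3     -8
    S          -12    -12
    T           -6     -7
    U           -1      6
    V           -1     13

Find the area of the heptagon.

217

Apply the shoelace formula: 2A = Σ (x_i·y_{i+1} − x_{i+1}·y_i), indices taken mod 7.
P→Q: (13)(-13) − (10)(-11) = -59
Q→R: (10)(-8) − (-3)(-13) = -119
R→S: (-3)(-12) − (-12)(-8) = -60
S→T: (-12)(-7) − (-6)(-12) = 12
T→U: (-6)(6) − (-1)(-7) = -43
U→V: (-1)(13) − (-1)(6) = -7
V→P: (-1)(-11) − (13)(13) = -158
Σ = -434
Area = |Σ|/2 = 217.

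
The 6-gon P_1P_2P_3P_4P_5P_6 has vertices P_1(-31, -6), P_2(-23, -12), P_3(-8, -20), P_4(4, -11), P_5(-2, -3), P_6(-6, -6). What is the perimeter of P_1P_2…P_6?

82

|P_1P_2| = √((8)² + (-6)²) = √100 = 10
|P_2P_3| = √((15)² + (-8)²) = √289 = 17
|P_3P_4| = √((12)² + (9)²) = √225 = 15
|P_4P_5| = √((-6)² + (8)²) = √100 = 10
|P_5P_6| = √((-4)² + (-3)²) = √25 = 5
|P_6P_1| = √((-25)² + (0)²) = √625 = 25
Perimeter = 10 + 17 + 15 + 10 + 5 + 25 = 82.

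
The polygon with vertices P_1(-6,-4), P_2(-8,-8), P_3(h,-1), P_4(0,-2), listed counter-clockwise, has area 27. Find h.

7

The doubled signed area Σ (x_i y_{i+1} − x_{i+1} y_i) is linear in h.
With h=0 it equals 12; the coefficient of h is 6 (from the two edges through P_3).
So 6·h + 12 = 2·27 = 54 ⇒ h = 7.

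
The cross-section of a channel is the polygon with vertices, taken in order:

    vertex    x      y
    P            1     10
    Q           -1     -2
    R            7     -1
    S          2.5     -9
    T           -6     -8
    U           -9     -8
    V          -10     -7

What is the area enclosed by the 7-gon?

122.75

Apply the shoelace (surveyor's) formula: 2A = Σ (x_i·y_{i+1} − x_{i+1}·y_i), indices taken mod 7.
P→Q: (1)(-2) − (-1)(10) = 8
Q→R: (-1)(-1) − (7)(-2) = 15
R→S: (7)(-9) − (2.5)(-1) = -60.5
S→T: (2.5)(-8) − (-6)(-9) = -74
T→U: (-6)(-8) − (-9)(-8) = -24
U→V: (-9)(-7) − (-10)(-8) = -17
V→P: (-10)(10) − (1)(-7) = -93
Σ = -245.5
Area = |Σ|/2 = 122.75.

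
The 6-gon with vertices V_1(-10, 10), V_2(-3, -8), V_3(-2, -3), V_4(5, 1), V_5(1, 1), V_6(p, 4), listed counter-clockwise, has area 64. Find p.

Write out the shoelace sum; only the two edges meeting at V_6 involve p:
2·Area = [(1·4 − p·1) + (p·10 − (-10)·4)] + 120
       = 9·p + 164 = 128
⇒ p = -4.

-4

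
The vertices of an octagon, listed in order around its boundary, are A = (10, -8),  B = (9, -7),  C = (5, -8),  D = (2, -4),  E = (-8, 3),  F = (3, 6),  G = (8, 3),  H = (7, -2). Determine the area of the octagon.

Σ = (2) + (-37) + (-4) + (-26) + (-57) + (-39) + (-37) + (-36) = -234
Area = |Σ|/2 = 117.

117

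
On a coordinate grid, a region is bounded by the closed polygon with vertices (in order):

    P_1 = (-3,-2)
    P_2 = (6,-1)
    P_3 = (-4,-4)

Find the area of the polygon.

8.5

Apply the surveyor's formula: 2A = Σ (x_i·y_{i+1} − x_{i+1}·y_i), indices taken mod 3.
P_1→P_2: (-3)(-1) − (6)(-2) = 15
P_2→P_3: (6)(-4) − (-4)(-1) = -28
P_3→P_1: (-4)(-2) − (-3)(-4) = -4
Σ = -17
Area = |Σ|/2 = 8.5.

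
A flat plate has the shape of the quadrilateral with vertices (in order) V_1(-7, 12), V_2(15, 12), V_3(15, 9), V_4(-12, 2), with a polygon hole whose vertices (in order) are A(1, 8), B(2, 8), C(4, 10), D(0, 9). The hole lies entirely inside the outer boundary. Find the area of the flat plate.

147

Outer boundary:
Apply the shoelace (surveyor's) formula: 2A = Σ (x_i·y_{i+1} − x_{i+1}·y_i), indices taken mod 4.
Cross-terms: -264, -45, 138, -130  ⇒  Σ = -301
Area = |Σ|/2 = 150.5.
Hole:
Apply the surveyor's formula: 2A = Σ (x_i·y_{i+1} − x_{i+1}·y_i), indices taken mod 4.
Cross-terms: -8, -12, 36, -9  ⇒  Σ = 7
Area = |Σ|/2 = 3.5.
Net area = 150.5 − 3.5 = 147.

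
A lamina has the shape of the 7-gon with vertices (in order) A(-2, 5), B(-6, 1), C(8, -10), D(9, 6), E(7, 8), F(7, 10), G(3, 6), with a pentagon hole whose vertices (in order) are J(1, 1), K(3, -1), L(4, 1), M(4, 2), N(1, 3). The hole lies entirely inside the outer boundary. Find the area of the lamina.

Outer boundary:
Apply the shoelace formula: 2A = Σ (x_i·y_{i+1} − x_{i+1}·y_i), indices taken mod 7.
A→B: (-2)(1) − (-6)(5) = 28
B→C: (-6)(-10) − (8)(1) = 52
C→D: (8)(6) − (9)(-10) = 138
D→E: (9)(8) − (7)(6) = 30
E→F: (7)(10) − (7)(8) = 14
F→G: (7)(6) − (3)(10) = 12
G→A: (3)(5) − (-2)(6) = 27
Σ = 301
Area = |Σ|/2 = 150.5.
Hole:
Apply Gauss's area formula: 2A = Σ (x_i·y_{i+1} − x_{i+1}·y_i), indices taken mod 5.
Cross-terms: -4, 7, 4, 10, -2  ⇒  Σ = 15
Area = |Σ|/2 = 7.5.
Net area = 150.5 − 7.5 = 143.

143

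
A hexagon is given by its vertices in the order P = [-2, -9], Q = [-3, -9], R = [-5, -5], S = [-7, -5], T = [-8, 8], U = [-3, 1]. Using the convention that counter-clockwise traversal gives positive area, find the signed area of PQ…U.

P→Q: (-2)(-9) − (-3)(-9) = -9
Q→R: (-3)(-5) − (-5)(-9) = -30
R→S: (-5)(-5) − (-7)(-5) = -10
S→T: (-7)(8) − (-8)(-5) = -96
T→U: (-8)(1) − (-3)(8) = 16
U→P: (-3)(-9) − (-2)(1) = 29
Σ = -100
Signed area = Σ/2 = -50 (negative ⇒ clockwise traversal).

-50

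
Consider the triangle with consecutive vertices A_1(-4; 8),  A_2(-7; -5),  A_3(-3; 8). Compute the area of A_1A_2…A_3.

6.5

A_1→A_2: (-4)(-5) − (-7)(8) = 76
A_2→A_3: (-7)(8) − (-3)(-5) = -71
A_3→A_1: (-3)(8) − (-4)(8) = 8
Σ = 13
Area = |Σ|/2 = 6.5.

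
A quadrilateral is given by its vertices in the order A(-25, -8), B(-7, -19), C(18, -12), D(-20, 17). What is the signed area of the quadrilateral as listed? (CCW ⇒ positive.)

748

Apply the shoelace (surveyor's) formula: 2A = Σ (x_i·y_{i+1} − x_{i+1}·y_i), indices taken mod 4.
A→B: (-25)(-19) − (-7)(-8) = 419
B→C: (-7)(-12) − (18)(-19) = 426
C→D: (18)(17) − (-20)(-12) = 66
D→A: (-20)(-8) − (-25)(17) = 585
Σ = 1496
Signed area = Σ/2 = 748 (positive ⇒ counter-clockwise traversal).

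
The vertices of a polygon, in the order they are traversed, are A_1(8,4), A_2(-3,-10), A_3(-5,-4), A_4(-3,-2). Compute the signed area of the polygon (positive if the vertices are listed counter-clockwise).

Apply the shoelace formula: 2A = Σ (x_i·y_{i+1} − x_{i+1}·y_i), indices taken mod 4.
Σ = (-68) + (-38) + (-2) + (4) = -104
Signed area = Σ/2 = -52 (negative ⇒ clockwise traversal).

-52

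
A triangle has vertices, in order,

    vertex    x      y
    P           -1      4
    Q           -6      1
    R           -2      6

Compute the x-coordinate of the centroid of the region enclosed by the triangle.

-3

Apply Gauss's area formula. First the cross-terms c_i = x_i·y_{i+1} − x_{i+1}·y_i:
  23, -34, -2  ⇒  2A = -13, A = -6.5.
Then Σ (x_i + x_{i+1})·c_i = 117, so x̄ = 117 / (6·(-6.5)) = -3.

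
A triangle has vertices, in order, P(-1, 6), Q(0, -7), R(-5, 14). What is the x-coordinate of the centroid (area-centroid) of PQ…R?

-2

Apply the shoelace formula. First the cross-terms c_i = x_i·y_{i+1} − x_{i+1}·y_i:
  7, -35, -16  ⇒  2A = -44, A = -22.
Then Σ (x_i + x_{i+1})·c_i = 264, so x̄ = 264 / (6·(-22)) = -2.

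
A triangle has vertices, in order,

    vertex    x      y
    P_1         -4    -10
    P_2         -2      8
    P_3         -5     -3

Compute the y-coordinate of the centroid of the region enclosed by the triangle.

Apply the shoelace (surveyor's) formula. First the cross-terms c_i = x_i·y_{i+1} − x_{i+1}·y_i:
  -52, 46, 38  ⇒  2A = 32, A = 16.
Then Σ (y_i + y_{i+1})·c_i = -160, so ȳ = -160 / (6·16) = -5/3.

-5/3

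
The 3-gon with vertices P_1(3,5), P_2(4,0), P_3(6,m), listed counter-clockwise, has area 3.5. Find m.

-3

The doubled signed area Σ (x_i y_{i+1} − x_{i+1} y_i) is linear in m.
With m=0 it equals 10; the coefficient of m is 1 (from the two edges through P_3).
So 1·m + 10 = 2·3.5 = 7 ⇒ m = -3.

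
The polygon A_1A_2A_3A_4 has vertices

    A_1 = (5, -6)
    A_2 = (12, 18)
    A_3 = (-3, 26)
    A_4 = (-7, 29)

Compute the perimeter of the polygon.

84

|A_1A_2| = √((7)² + (24)²) = √625 = 25
|A_2A_3| = √((-15)² + (8)²) = √289 = 17
|A_3A_4| = √((-4)² + (3)²) = √25 = 5
|A_4A_1| = √((12)² + (-35)²) = √1369 = 37
Perimeter = 25 + 17 + 5 + 37 = 84.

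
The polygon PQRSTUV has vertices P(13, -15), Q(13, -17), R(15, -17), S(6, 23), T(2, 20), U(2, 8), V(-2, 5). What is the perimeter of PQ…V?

|PQ| = √((0)² + (-2)²) = √4 = 2
|QR| = √((2)² + (0)²) = √4 = 2
|RS| = √((-9)² + (40)²) = √1681 = 41
|ST| = √((-4)² + (-3)²) = √25 = 5
|TU| = √((0)² + (-12)²) = √144 = 12
|UV| = √((-4)² + (-3)²) = √25 = 5
|VP| = √((15)² + (-20)²) = √625 = 25
Perimeter = 2 + 2 + 41 + 5 + 12 + 5 + 25 = 92.

92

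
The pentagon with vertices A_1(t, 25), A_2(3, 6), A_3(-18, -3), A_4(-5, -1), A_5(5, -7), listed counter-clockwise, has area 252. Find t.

24

Write out the shoelace sum; only the two edges meeting at A_1 involve t:
2·Area = [(5·25 − t·(-7)) + (t·6 − 3·25)] + 142
       = 13·t + 192 = 504
⇒ t = 24.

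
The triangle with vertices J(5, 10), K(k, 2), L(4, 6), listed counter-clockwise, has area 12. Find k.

The doubled signed area Σ (x_i y_{i+1} − x_{i+1} y_i) is linear in k.
With k=0 it equals 12; the coefficient of k is -4 (from the two edges through K).
So -4·k + 12 = 2·12 = 24 ⇒ k = -3.

-3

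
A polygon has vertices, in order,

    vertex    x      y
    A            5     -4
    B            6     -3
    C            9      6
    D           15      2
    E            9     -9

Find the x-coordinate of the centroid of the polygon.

235/24

Apply the shoelace (surveyor's) formula. First the cross-terms c_i = x_i·y_{i+1} − x_{i+1}·y_i:
  9, 63, -72, -153, 9  ⇒  2A = -144, A = -72.
Then Σ (x_i + x_{i+1})·c_i = -4230, so x̄ = -4230 / (6·(-72)) = 235/24.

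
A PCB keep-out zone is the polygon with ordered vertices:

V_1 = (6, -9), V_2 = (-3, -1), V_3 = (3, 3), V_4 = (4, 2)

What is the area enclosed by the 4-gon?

46.5

Apply the shoelace formula: 2A = Σ (x_i·y_{i+1} − x_{i+1}·y_i), indices taken mod 4.
V_1→V_2: (6)(-1) − (-3)(-9) = -33
V_2→V_3: (-3)(3) − (3)(-1) = -6
V_3→V_4: (3)(2) − (4)(3) = -6
V_4→V_1: (4)(-9) − (6)(2) = -48
Σ = -93
Area = |Σ|/2 = 46.5.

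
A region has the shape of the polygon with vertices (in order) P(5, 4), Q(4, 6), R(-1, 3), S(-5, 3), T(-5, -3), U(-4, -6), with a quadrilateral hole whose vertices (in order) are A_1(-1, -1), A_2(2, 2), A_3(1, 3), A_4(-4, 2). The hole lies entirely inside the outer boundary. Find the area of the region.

Outer boundary:
Σ = (14) + (18) + (12) + (30) + (18) + (14) = 106
Area = |Σ|/2 = 53.
Hole:
Cross-terms: 0, 4, 14, 6  ⇒  Σ = 24
Area = |Σ|/2 = 12.
Net area = 53 − 12 = 41.

41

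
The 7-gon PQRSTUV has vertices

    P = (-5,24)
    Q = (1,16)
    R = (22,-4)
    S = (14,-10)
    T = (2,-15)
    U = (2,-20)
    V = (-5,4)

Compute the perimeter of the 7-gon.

|PQ| = √((6)² + (-8)²) = √100 = 10
|QR| = √((21)² + (-20)²) = √841 = 29
|RS| = √((-8)² + (-6)²) = √100 = 10
|ST| = √((-12)² + (-5)²) = √169 = 13
|TU| = √((0)² + (-5)²) = √25 = 5
|UV| = √((-7)² + (24)²) = √625 = 25
|VP| = √((0)² + (20)²) = √400 = 20
Perimeter = 10 + 29 + 10 + 13 + 5 + 25 + 20 = 112.

112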